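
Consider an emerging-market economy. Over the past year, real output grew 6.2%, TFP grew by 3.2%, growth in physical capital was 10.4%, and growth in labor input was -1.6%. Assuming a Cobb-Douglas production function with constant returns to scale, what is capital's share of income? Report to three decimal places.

gY = gA + α·gK + (1−α)·gL, so gY − gA − gL = α(gK − gL).
6.2 − 3.2 + 1.6 = α × (10.4 − (-1.6)).
4.6 = 12 α, so α = 0.38333.

α = 0.383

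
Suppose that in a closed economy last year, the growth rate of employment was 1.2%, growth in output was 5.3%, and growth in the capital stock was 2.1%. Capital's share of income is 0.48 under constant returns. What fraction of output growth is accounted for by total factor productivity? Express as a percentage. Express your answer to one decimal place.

Labor's share = 1 − 0.48 = 0.52.
The capital stock: 0.48 × 2.1 = 1.008 pp.
Employment: 0.52 × 1.2 = 0.624 pp.
TFP growth = 5.3 − 1.632 = 3.668%.
TFP share of growth = 3.668 / 5.3 × 100 = 69.208%.

Total factor productivity accounted for 69.2% of growth.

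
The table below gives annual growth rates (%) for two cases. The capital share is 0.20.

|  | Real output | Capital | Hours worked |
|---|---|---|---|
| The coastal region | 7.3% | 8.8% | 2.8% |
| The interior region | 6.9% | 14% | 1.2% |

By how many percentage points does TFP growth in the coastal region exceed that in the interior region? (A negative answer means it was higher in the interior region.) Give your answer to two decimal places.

0.16 percentage points

Labor's share = 1 − 0.2 = 0.8.
The coastal region: TFP = 7.3 − 1.76 − 2.24 = 3.3%.
The interior region: TFP = 6.9 − 2.8 − 0.96 = 3.14%.
Difference = 3.3 − (3.14) = 0.16 pp.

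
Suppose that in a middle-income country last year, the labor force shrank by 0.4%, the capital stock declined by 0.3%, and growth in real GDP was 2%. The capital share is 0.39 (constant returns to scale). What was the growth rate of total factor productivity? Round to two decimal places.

2.36%

Labor's share = 1 − 0.39 = 0.61.
The capital stock: 0.39 × (-0.3) = -0.117 pp.
The labor force: 0.61 × (-0.4) = -0.244 pp.
TFP growth = 2 + 0.361 = 2.361%.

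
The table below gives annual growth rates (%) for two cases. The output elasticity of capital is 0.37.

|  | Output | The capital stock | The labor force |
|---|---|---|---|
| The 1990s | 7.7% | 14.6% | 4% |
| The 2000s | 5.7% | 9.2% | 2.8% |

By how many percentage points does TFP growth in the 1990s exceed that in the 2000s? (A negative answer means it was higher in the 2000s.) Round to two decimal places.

Labor's share = 1 − 0.37 = 0.63.
The 1990s: TFP = 7.7 − 5.402 − 2.52 = -0.222%.
The 2000s: TFP = 5.7 − 3.404 − 1.764 = 0.532%.
Difference = -0.222 − (0.532) = -0.754 pp.

-0.75 percentage points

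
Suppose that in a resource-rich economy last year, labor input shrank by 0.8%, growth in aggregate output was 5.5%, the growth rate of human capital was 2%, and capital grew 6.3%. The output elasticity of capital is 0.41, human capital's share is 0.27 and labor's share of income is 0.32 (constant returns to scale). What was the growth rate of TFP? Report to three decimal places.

Labor's share = 1 − 0.41 − 0.27 = 0.32.
Capital: 0.41 × 6.3 = 2.583 pp.
Human capital: 0.27 × 2 = 0.54 pp.
Labor input: 0.32 × (-0.8) = -0.256 pp.
TFP growth = 5.5 − 2.867 = 2.633%.

2.633%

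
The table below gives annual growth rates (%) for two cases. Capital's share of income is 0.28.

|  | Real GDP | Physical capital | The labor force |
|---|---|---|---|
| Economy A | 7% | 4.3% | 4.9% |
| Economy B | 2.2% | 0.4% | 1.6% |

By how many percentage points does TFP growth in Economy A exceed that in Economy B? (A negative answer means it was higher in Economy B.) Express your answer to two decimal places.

Labor's share = 1 − 0.28 = 0.72.
Economy A: TFP = 7 − 1.204 − 3.528 = 2.268%.
Economy B: TFP = 2.2 − 0.112 − 1.152 = 0.936%.
Difference = 2.268 − (0.936) = 1.332 pp.

1.33 percentage points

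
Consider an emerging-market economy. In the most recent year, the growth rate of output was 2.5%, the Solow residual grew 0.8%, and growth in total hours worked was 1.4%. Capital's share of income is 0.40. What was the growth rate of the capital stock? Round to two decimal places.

2.15%

Labor's share = 1 − 0.4 = 0.6.
gY = gA + 0.6×1.4 + 0.4×g.
0.4×g = 2.5 − 0.8 − 0.84 = 0.86.
g = 0.86 / 0.4 = 2.15%.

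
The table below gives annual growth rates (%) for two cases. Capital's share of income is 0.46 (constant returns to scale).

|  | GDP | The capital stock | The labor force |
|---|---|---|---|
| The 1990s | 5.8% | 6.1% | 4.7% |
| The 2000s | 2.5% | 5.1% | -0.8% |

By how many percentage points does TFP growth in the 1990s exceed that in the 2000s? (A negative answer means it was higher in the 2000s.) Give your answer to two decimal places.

Labor's share = 1 − 0.46 = 0.54.
The 1990s: TFP = 5.8 − 2.806 − 2.538 = 0.456%.
The 2000s: TFP = 2.5 − 2.346 + 0.432 = 0.586%.
Difference = 0.456 − (0.586) = -0.13 pp.

-0.13 percentage points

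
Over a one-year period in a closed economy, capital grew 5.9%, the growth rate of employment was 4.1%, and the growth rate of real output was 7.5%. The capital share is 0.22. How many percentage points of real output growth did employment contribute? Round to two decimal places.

Labor's share = 1 − 0.22 = 0.78.
Contribution = share × growth = 0.78 × 4.1 = 3.198 pp.

3.20 pp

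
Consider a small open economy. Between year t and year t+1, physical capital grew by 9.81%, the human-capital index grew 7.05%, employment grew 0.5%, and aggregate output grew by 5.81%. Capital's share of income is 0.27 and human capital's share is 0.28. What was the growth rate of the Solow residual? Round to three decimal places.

Labor's share = 1 − 0.27 − 0.28 = 0.45.
Physical capital: 0.27 × 9.81 = 2.6487 pp.
The human-capital index: 0.28 × 7.05 = 1.974 pp.
Employment: 0.45 × 0.5 = 0.225 pp.
TFP growth = 5.81 − 4.8477 = 0.9623%.

The Solow residual growth was 0.962%.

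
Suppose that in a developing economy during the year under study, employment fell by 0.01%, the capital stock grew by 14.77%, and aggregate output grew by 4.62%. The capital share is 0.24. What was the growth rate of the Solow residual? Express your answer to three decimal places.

Labor's share = 1 − 0.24 = 0.76.
The capital stock: 0.24 × 14.77 = 3.5448 pp.
Employment: 0.76 × (-0.01) = -0.0076 pp.
TFP growth = 4.62 − 3.5372 = 1.0828%.

The Solow residual grew 1.083%.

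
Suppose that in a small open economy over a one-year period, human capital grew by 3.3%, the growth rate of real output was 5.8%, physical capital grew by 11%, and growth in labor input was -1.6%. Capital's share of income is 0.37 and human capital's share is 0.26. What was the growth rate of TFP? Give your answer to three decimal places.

Labor's share = 1 − 0.37 − 0.26 = 0.37.
Physical capital: 0.37 × 11 = 4.07 pp.
Human capital: 0.26 × 3.3 = 0.858 pp.
Labor input: 0.37 × (-1.6) = -0.592 pp.
TFP growth = 5.8 − 4.336 = 1.464%.

TFP grew 1.464%.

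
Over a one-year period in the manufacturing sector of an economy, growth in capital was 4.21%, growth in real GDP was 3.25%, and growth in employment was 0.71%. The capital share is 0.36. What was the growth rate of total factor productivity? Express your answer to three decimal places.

1.280%

Labor's share = 1 − 0.36 = 0.64.
Capital: 0.36 × 4.21 = 1.5156 pp.
Employment: 0.64 × 0.71 = 0.4544 pp.
TFP growth = 3.25 − 1.97 = 1.28%.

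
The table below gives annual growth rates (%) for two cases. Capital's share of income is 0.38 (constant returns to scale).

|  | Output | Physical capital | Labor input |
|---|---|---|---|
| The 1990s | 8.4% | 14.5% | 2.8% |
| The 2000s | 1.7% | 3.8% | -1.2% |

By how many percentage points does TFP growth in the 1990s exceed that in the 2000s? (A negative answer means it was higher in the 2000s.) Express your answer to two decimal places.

0.15 percentage points

Labor's share = 1 − 0.38 = 0.62.
The 1990s: TFP = 8.4 − 5.51 − 1.736 = 1.154%.
The 2000s: TFP = 1.7 − 1.444 + 0.744 = 1%.
Difference = 1.154 − (1) = 0.154 pp.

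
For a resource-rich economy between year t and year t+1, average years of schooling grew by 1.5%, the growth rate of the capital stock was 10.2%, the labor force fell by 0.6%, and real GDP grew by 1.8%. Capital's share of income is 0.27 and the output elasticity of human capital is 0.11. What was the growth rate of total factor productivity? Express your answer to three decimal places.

Labor's share = 1 − 0.27 − 0.11 = 0.62.
The capital stock: 0.27 × 10.2 = 2.754 pp.
Average years of schooling: 0.11 × 1.5 = 0.165 pp.
The labor force: 0.62 × (-0.6) = -0.372 pp.
TFP growth = 1.8 − 2.547 = -0.747%.

-0.747%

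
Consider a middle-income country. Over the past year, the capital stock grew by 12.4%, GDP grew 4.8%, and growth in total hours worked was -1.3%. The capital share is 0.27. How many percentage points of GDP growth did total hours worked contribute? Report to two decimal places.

-0.95 percentage points

Labor's share = 1 − 0.27 = 0.73.
Contribution = share × growth = 0.73 × (-1.3) = -0.949 pp.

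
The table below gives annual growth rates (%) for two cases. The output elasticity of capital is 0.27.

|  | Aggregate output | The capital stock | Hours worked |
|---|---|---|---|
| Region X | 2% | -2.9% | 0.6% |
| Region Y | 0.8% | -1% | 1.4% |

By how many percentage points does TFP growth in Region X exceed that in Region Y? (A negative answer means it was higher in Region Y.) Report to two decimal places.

Labor's share = 1 − 0.27 = 0.73.
Region X: TFP = 2 + 0.783 − 0.438 = 2.345%.
Region Y: TFP = 0.8 + 0.27 − 1.022 = 0.048%.
Difference = 2.345 − (0.048) = 2.297 pp.

2.30 percentage points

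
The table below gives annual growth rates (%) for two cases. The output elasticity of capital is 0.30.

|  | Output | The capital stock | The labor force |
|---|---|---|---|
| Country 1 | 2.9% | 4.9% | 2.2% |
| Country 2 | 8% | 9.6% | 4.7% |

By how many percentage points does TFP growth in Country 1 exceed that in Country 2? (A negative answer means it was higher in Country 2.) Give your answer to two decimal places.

-1.94 percentage points

Labor's share = 1 − 0.3 = 0.7.
Country 1: TFP = 2.9 − 1.47 − 1.54 = -0.11%.
Country 2: TFP = 8 − 2.88 − 3.29 = 1.83%.
Difference = -0.11 − (1.83) = -1.94 pp.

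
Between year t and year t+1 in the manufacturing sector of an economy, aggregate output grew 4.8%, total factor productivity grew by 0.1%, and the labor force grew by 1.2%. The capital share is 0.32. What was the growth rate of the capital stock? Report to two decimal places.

Labor's share = 1 − 0.32 = 0.68.
gY = gA + 0.68×1.2 + 0.32×g.
0.32×g = 4.8 − 0.1 − 0.816 = 3.884.
g = 3.884 / 0.32 = 12.1375%.

The capital stock growth was 12.14%.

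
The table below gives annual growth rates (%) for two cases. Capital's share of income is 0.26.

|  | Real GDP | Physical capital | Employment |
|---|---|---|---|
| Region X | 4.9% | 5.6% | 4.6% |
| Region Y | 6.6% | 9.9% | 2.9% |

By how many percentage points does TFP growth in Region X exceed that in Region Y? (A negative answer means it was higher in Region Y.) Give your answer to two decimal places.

-1.84 percentage points

Labor's share = 1 − 0.26 = 0.74.
Region X: TFP = 4.9 − 1.456 − 3.404 = 0.04%.
Region Y: TFP = 6.6 − 2.574 − 2.146 = 1.88%.
Difference = 0.04 − (1.88) = -1.84 pp.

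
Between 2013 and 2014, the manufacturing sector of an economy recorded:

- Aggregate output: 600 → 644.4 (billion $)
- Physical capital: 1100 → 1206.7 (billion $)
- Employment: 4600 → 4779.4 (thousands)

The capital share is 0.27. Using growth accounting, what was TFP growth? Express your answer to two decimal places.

1.93%

Aggregate output growth = (644.4 − 600) / 600 = 7.4%.
Physical capital growth = (1206.7 − 1100) / 1100 = 9.7%.
Employment growth = (4779.4 − 4600) / 4600 = 3.9%.
Labor's share = 1 − 0.27 = 0.73.
Physical capital: 0.27 × 9.7 = 2.619 pp.
Employment: 0.73 × 3.9 = 2.847 pp.
TFP growth = 7.4 − 5.466 = 1.934%.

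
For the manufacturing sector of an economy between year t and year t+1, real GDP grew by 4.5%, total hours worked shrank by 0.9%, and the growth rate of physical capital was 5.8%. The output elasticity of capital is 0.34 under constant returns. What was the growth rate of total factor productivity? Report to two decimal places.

3.12%

Labor's share = 1 − 0.34 = 0.66.
Physical capital: 0.34 × 5.8 = 1.972 pp.
Total hours worked: 0.66 × (-0.9) = -0.594 pp.
TFP growth = 4.5 − 1.378 = 3.122%.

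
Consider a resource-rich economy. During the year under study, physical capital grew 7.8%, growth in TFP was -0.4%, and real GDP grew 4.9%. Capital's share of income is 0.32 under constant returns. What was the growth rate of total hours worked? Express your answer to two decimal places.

4.12%

Labor's share = 1 − 0.32 = 0.68.
gY = gA + 0.32×7.8 + 0.68×g.
0.68×g = 4.9 + 0.4 − 2.496 = 2.804.
g = 2.804 / 0.68 = 4.1235%.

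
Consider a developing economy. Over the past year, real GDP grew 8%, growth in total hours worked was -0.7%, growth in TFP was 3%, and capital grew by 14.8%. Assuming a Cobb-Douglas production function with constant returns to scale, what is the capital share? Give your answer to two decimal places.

α = 0.37

gY = gA + α·gK + (1−α)·gL, so gY − gA − gL = α(gK − gL).
8 − 3 + 0.7 = α × (14.8 − (-0.7)).
5.7 = 15.5 α, so α = 0.3677.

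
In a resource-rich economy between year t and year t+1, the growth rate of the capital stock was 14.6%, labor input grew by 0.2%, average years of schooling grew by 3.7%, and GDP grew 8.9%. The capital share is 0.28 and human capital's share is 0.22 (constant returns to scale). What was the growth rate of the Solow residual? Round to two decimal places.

Labor's share = 1 − 0.28 − 0.22 = 0.5.
The capital stock: 0.28 × 14.6 = 4.088 pp.
Average years of schooling: 0.22 × 3.7 = 0.814 pp.
Labor input: 0.5 × 0.2 = 0.1 pp.
TFP growth = 8.9 − 5.002 = 3.898%.

The Solow residual growth was 3.90%.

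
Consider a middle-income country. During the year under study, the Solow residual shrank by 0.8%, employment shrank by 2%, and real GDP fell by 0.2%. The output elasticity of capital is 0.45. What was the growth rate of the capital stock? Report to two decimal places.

3.78%

Labor's share = 1 − 0.45 = 0.55.
gY = gA + 0.55×(-2) + 0.45×g.
0.45×g = -0.2 + 0.8 + 1.1 = 1.7.
g = 1.7 / 0.45 = 3.7778%.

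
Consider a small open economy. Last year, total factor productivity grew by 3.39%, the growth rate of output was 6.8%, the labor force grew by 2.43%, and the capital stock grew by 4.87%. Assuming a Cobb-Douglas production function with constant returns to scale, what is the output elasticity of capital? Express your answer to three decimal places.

α = 0.402

gY = gA + α·gK + (1−α)·gL, so gY − gA − gL = α(gK − gL).
6.8 − 3.39 − 2.43 = α × (4.87 − 2.43).
0.98 = 2.44 α, so α = 0.40164.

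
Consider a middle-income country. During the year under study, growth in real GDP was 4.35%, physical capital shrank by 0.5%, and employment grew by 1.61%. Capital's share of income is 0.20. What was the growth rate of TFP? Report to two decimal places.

Labor's share = 1 − 0.2 = 0.8.
Physical capital: 0.2 × (-0.5) = -0.1 pp.
Employment: 0.8 × 1.61 = 1.288 pp.
TFP growth = 4.35 − 1.188 = 3.162%.

3.16%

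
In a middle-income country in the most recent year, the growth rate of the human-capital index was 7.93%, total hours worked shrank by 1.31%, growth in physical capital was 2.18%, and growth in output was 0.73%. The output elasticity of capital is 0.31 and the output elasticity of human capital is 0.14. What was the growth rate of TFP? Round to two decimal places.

Labor's share = 1 − 0.31 − 0.14 = 0.55.
Physical capital: 0.31 × 2.18 = 0.6758 pp.
The human-capital index: 0.14 × 7.93 = 1.1102 pp.
Total hours worked: 0.55 × (-1.31) = -0.7205 pp.
TFP growth = 0.73 − 1.0655 = -0.3355%.

-0.34%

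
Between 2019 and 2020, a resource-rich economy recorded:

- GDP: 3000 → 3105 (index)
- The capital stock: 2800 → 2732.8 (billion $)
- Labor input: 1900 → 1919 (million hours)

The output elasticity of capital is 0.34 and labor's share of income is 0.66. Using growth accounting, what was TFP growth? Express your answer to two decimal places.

TFP growth was 3.66%.

GDP growth = (3105 − 3000) / 3000 = 3.5%.
The capital stock growth = (2732.8 − 2800) / 2800 = -2.4%.
Labor input growth = (1919 − 1900) / 1900 = 1%.
Labor's share = 1 − 0.34 = 0.66.
The capital stock: 0.34 × (-2.4) = -0.816 pp.
Labor input: 0.66 × 1 = 0.66 pp.
TFP growth = 3.5 + 0.156 = 3.656%.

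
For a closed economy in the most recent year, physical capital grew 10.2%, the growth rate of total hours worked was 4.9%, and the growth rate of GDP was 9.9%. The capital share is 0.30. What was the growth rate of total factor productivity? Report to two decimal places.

3.41%

Labor's share = 1 − 0.3 = 0.7.
Physical capital: 0.3 × 10.2 = 3.06 pp.
Total hours worked: 0.7 × 4.9 = 3.43 pp.
TFP growth = 9.9 − 6.49 = 3.41%.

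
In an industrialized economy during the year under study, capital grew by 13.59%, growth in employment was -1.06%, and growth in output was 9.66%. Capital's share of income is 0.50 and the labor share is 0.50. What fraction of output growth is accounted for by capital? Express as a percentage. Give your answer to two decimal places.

Capital accounted for 70.34% of growth.

Capital contributed 0.5 × 13.59 = 6.795 pp.
Share of growth = 6.795 / 9.66 × 100 = 70.3416%.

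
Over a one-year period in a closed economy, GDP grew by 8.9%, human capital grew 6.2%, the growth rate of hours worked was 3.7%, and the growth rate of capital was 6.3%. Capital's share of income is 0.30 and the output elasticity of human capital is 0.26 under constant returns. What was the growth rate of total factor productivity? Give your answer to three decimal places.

Labor's share = 1 − 0.3 − 0.26 = 0.44.
Capital: 0.3 × 6.3 = 1.89 pp.
Human capital: 0.26 × 6.2 = 1.612 pp.
Hours worked: 0.44 × 3.7 = 1.628 pp.
TFP growth = 8.9 − 5.13 = 3.77%.

3.770%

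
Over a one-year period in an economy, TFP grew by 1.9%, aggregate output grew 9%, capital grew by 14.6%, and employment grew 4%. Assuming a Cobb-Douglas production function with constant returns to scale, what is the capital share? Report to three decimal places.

The capital share is 0.292.

gY = gA + α·gK + (1−α)·gL, so gY − gA − gL = α(gK − gL).
9 − 1.9 − 4 = α × (14.6 − 4).
3.1 = 10.6 α, so α = 0.29245.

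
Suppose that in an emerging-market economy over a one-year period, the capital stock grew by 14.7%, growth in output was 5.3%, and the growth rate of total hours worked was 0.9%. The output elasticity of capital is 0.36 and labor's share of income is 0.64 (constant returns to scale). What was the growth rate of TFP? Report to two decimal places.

Labor's share = 1 − 0.36 = 0.64.
The capital stock: 0.36 × 14.7 = 5.292 pp.
Total hours worked: 0.64 × 0.9 = 0.576 pp.
TFP growth = 5.3 − 5.868 = -0.568%.

-0.57%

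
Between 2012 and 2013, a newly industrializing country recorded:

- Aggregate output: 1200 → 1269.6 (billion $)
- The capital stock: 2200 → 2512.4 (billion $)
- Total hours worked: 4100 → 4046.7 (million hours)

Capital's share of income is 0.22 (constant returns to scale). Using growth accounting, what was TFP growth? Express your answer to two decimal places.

Aggregate output growth = (1269.6 − 1200) / 1200 = 5.8%.
The capital stock growth = (2512.4 − 2200) / 2200 = 14.2%.
Total hours worked growth = (4046.7 − 4100) / 4100 = -1.3%.
Labor's share = 1 − 0.22 = 0.78.
The capital stock: 0.22 × 14.2 = 3.124 pp.
Total hours worked: 0.78 × (-1.3) = -1.014 pp.
TFP growth = 5.8 − 2.11 = 3.69%.

3.69%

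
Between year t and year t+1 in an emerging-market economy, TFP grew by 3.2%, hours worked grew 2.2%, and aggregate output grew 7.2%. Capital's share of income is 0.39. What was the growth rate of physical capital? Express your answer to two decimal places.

Physical capital grew 6.82%.

Labor's share = 1 − 0.39 = 0.61.
gY = gA + 0.61×2.2 + 0.39×g.
0.39×g = 7.2 − 3.2 − 1.342 = 2.658.
g = 2.658 / 0.39 = 6.8154%.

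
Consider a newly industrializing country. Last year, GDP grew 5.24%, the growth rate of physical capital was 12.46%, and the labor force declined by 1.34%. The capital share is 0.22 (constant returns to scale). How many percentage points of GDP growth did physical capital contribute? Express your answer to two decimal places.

Contribution = share × growth = 0.22 × 12.46 = 2.7412 pp.

2.74 pp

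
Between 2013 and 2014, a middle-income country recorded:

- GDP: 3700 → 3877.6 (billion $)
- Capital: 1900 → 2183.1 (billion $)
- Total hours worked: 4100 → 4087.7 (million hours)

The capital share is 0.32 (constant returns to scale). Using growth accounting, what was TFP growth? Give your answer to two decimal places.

0.24%

GDP growth = (3877.6 − 3700) / 3700 = 4.8%.
Capital growth = (2183.1 − 1900) / 1900 = 14.9%.
Total hours worked growth = (4087.7 − 4100) / 4100 = -0.3%.
Labor's share = 1 − 0.32 = 0.68.
Capital: 0.32 × 14.9 = 4.768 pp.
Total hours worked: 0.68 × (-0.3) = -0.204 pp.
TFP growth = 4.8 − 4.564 = 0.236%.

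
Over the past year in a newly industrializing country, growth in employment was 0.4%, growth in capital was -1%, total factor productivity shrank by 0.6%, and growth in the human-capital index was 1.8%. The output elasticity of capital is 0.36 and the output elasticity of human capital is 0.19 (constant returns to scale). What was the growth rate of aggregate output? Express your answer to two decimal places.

-0.44%

Labor's share = 1 − 0.36 − 0.19 = 0.45.
Capital: 0.36 × (-1) = -0.36 pp.
The human-capital index: 0.19 × 1.8 = 0.342 pp.
Employment: 0.45 × 0.4 = 0.18 pp.
Output growth = -0.6 + 0.162 = -0.438%.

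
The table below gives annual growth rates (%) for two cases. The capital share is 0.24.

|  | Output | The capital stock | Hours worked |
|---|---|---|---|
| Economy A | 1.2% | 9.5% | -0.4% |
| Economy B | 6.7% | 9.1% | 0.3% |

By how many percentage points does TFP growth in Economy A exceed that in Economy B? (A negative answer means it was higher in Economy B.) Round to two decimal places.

-5.06 percentage points

Labor's share = 1 − 0.24 = 0.76.
Economy A: TFP = 1.2 − 2.28 + 0.304 = -0.776%.
Economy B: TFP = 6.7 − 2.184 − 0.228 = 4.288%.
Difference = -0.776 − (4.288) = -5.064 pp.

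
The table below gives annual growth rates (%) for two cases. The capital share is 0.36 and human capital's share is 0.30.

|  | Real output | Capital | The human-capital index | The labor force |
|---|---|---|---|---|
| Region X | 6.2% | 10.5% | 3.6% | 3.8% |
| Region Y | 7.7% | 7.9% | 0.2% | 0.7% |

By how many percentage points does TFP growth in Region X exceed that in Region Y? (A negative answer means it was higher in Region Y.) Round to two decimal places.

Labor's share = 1 − 0.36 − 0.3 = 0.34.
Region X: TFP = 6.2 − 3.78 − 1.08 − 1.292 = 0.048%.
Region Y: TFP = 7.7 − 2.844 − 0.06 − 0.238 = 4.558%.
Difference = 0.048 − (4.558) = -4.51 pp.

-4.51 percentage points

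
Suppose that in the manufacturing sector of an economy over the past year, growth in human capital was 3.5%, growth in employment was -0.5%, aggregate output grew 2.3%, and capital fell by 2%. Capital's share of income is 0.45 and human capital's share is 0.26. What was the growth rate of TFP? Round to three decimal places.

2.435%

Labor's share = 1 − 0.45 − 0.26 = 0.29.
Capital: 0.45 × (-2) = -0.9 pp.
Human capital: 0.26 × 3.5 = 0.91 pp.
Employment: 0.29 × (-0.5) = -0.145 pp.
TFP growth = 2.3 + 0.135 = 2.435%.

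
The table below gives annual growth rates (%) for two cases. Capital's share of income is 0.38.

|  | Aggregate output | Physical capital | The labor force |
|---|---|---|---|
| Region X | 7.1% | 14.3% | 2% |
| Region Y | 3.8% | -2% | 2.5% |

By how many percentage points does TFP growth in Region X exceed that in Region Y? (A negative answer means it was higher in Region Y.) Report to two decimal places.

Labor's share = 1 − 0.38 = 0.62.
Region X: TFP = 7.1 − 5.434 − 1.24 = 0.426%.
Region Y: TFP = 3.8 + 0.76 − 1.55 = 3.01%.
Difference = 0.426 − (3.01) = -2.584 pp.

-2.58 percentage points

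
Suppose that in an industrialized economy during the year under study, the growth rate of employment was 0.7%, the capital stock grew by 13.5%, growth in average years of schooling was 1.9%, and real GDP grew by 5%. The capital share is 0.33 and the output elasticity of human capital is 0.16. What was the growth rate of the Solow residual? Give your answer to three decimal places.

-0.116%

Labor's share = 1 − 0.33 − 0.16 = 0.51.
The capital stock: 0.33 × 13.5 = 4.455 pp.
Average years of schooling: 0.16 × 1.9 = 0.304 pp.
Employment: 0.51 × 0.7 = 0.357 pp.
TFP growth = 5 − 5.116 = -0.116%.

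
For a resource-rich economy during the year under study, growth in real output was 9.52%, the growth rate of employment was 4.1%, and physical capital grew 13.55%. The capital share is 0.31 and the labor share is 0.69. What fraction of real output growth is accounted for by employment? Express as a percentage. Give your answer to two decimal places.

Labor's share = 1 − 0.31 = 0.69.
Employment contributed 0.69 × 4.1 = 2.829 pp.
Share of growth = 2.829 / 9.52 × 100 = 29.7164%.

Employment accounted for 29.72% of growth.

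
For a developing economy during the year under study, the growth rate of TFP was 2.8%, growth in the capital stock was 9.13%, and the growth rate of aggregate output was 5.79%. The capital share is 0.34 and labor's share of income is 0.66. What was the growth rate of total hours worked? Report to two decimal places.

Labor's share = 1 − 0.34 = 0.66.
gY = gA + 0.34×9.13 + 0.66×g.
0.66×g = 5.79 − 2.8 − 3.1042 = -0.1142.
g = -0.1142 / 0.66 = -0.173%.

-0.17%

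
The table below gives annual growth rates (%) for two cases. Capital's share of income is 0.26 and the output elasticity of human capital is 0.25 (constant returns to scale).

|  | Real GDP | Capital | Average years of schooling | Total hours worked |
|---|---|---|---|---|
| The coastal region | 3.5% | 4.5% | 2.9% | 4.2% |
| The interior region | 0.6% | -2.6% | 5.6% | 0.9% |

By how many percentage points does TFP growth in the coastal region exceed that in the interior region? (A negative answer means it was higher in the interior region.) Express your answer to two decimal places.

0.11 percentage points

Labor's share = 1 − 0.26 − 0.25 = 0.49.
The coastal region: TFP = 3.5 − 1.17 − 0.725 − 2.058 = -0.453%.
The interior region: TFP = 0.6 + 0.676 − 1.4 − 0.441 = -0.565%.
Difference = -0.453 − (-0.565) = 0.112 pp.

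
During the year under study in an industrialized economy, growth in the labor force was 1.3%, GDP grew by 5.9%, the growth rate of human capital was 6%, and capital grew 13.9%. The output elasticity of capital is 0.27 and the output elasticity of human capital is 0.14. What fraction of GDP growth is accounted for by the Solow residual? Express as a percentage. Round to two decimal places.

9.15%

Labor's share = 1 − 0.27 − 0.14 = 0.59.
Capital: 0.27 × 13.9 = 3.753 pp.
Human capital: 0.14 × 6 = 0.84 pp.
The labor force: 0.59 × 1.3 = 0.767 pp.
TFP growth = 5.9 − 5.36 = 0.54%.
TFP share of growth = 0.54 / 5.9 × 100 = 9.1525%.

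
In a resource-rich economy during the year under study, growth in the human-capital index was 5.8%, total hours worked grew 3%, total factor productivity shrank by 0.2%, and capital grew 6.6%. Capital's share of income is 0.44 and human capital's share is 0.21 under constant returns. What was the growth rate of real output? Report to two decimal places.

Real output growth was 4.97%.

Labor's share = 1 − 0.44 − 0.21 = 0.35.
Capital: 0.44 × 6.6 = 2.904 pp.
The human-capital index: 0.21 × 5.8 = 1.218 pp.
Total hours worked: 0.35 × 3 = 1.05 pp.
Output growth = -0.2 + 5.172 = 4.972%.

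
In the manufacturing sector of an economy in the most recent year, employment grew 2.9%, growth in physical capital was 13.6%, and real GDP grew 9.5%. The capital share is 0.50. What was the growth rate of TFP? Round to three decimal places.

Labor's share = 1 − 0.5 = 0.5.
Physical capital: 0.5 × 13.6 = 6.8 pp.
Employment: 0.5 × 2.9 = 1.45 pp.
TFP growth = 9.5 − 8.25 = 1.25%.

TFP grew 1.250%.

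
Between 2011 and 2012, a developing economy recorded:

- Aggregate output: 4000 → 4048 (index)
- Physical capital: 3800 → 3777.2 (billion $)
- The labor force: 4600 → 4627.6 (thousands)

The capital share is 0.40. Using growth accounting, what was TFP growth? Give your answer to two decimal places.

TFP grew 1.08%.

Aggregate output growth = (4048 − 4000) / 4000 = 1.2%.
Physical capital growth = (3777.2 − 3800) / 3800 = -0.6%.
The labor force growth = (4627.6 − 4600) / 4600 = 0.6%.
Labor's share = 1 − 0.4 = 0.6.
Physical capital: 0.4 × (-0.6) = -0.24 pp.
The labor force: 0.6 × 0.6 = 0.36 pp.
TFP growth = 1.2 − 0.12 = 1.08%.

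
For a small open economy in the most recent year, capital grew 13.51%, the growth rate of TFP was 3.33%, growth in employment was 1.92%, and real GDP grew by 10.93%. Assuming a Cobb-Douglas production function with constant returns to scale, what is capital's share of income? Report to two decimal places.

0.49

gY = gA + α·gK + (1−α)·gL, so gY − gA − gL = α(gK − gL).
10.93 − 3.33 − 1.92 = α × (13.51 − 1.92).
5.68 = 11.59 α, so α = 0.4901.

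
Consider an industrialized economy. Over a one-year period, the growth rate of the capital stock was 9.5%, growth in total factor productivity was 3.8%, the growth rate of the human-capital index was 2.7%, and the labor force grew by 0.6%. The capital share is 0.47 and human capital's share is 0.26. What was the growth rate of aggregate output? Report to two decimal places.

Labor's share = 1 − 0.47 − 0.26 = 0.27.
The capital stock: 0.47 × 9.5 = 4.465 pp.
The human-capital index: 0.26 × 2.7 = 0.702 pp.
The labor force: 0.27 × 0.6 = 0.162 pp.
Output growth = 3.8 + 5.329 = 9.129%.

9.13%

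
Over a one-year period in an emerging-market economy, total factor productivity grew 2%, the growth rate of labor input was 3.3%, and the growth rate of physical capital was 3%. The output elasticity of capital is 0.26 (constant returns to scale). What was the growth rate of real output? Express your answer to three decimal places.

Real output grew 5.222%.

Labor's share = 1 − 0.26 = 0.74.
Physical capital: 0.26 × 3 = 0.78 pp.
Labor input: 0.74 × 3.3 = 2.442 pp.
Output growth = 2 + 3.222 = 5.222%.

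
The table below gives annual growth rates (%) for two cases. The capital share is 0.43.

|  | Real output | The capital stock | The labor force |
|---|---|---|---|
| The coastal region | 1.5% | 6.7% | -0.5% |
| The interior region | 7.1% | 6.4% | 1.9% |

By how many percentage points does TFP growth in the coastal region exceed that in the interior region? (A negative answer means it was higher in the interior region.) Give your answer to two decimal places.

-4.36 percentage points

Labor's share = 1 − 0.43 = 0.57.
The coastal region: TFP = 1.5 − 2.881 + 0.285 = -1.096%.
The interior region: TFP = 7.1 − 2.752 − 1.083 = 3.265%.
Difference = -1.096 − (3.265) = -4.361 pp.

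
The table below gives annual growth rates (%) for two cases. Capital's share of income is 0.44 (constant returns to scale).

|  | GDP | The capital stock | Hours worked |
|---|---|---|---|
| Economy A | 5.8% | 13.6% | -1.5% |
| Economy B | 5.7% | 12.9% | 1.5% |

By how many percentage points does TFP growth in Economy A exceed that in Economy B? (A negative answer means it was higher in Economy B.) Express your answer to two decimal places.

1.47 percentage points

Labor's share = 1 − 0.44 = 0.56.
Economy A: TFP = 5.8 − 5.984 + 0.84 = 0.656%.
Economy B: TFP = 5.7 − 5.676 − 0.84 = -0.816%.
Difference = 0.656 − (-0.816) = 1.472 pp.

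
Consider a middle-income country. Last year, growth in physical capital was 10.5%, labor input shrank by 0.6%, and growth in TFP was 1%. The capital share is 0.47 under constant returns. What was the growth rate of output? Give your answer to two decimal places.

5.62%

Labor's share = 1 − 0.47 = 0.53.
Physical capital: 0.47 × 10.5 = 4.935 pp.
Labor input: 0.53 × (-0.6) = -0.318 pp.
Output growth = 1 + 4.617 = 5.617%.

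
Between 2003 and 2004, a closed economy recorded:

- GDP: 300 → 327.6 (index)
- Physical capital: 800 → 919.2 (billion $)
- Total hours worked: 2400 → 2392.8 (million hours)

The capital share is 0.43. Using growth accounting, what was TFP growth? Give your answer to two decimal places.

GDP growth = (327.6 − 300) / 300 = 9.2%.
Physical capital growth = (919.2 − 800) / 800 = 14.9%.
Total hours worked growth = (2392.8 − 2400) / 2400 = -0.3%.
Labor's share = 1 − 0.43 = 0.57.
Physical capital: 0.43 × 14.9 = 6.407 pp.
Total hours worked: 0.57 × (-0.3) = -0.171 pp.
TFP growth = 9.2 − 6.236 = 2.964%.

TFP grew 2.96%.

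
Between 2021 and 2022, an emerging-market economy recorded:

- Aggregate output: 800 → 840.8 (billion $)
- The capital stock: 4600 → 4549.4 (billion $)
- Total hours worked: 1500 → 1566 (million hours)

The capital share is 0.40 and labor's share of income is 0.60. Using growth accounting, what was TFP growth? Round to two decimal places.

2.90%

Aggregate output growth = (840.8 − 800) / 800 = 5.1%.
The capital stock growth = (4549.4 − 4600) / 4600 = -1.1%.
Total hours worked growth = (1566 − 1500) / 1500 = 4.4%.
Labor's share = 1 − 0.4 = 0.6.
The capital stock: 0.4 × (-1.1) = -0.44 pp.
Total hours worked: 0.6 × 4.4 = 2.64 pp.
TFP growth = 5.1 − 2.2 = 2.9%.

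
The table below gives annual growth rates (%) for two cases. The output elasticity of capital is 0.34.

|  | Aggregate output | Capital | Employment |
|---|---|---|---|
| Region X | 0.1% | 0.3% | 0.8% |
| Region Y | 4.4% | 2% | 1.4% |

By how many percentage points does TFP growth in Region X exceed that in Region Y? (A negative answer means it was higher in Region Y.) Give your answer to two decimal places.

-3.33 percentage points

Labor's share = 1 − 0.34 = 0.66.
Region X: TFP = 0.1 − 0.102 − 0.528 = -0.53%.
Region Y: TFP = 4.4 − 0.68 − 0.924 = 2.796%.
Difference = -0.53 − (2.796) = -3.326 pp.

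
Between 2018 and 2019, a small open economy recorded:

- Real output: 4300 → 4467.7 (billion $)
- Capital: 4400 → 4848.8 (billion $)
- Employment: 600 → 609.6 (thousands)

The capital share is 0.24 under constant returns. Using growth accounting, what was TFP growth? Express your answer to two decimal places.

TFP grew 0.24%.

Real output growth = (4467.7 − 4300) / 4300 = 3.9%.
Capital growth = (4848.8 − 4400) / 4400 = 10.2%.
Employment growth = (609.6 − 600) / 600 = 1.6%.
Labor's share = 1 − 0.24 = 0.76.
Capital: 0.24 × 10.2 = 2.448 pp.
Employment: 0.76 × 1.6 = 1.216 pp.
TFP growth = 3.9 − 3.664 = 0.236%.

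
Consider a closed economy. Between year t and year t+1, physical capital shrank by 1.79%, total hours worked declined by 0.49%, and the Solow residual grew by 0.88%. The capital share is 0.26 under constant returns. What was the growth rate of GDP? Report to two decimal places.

0.05%

Labor's share = 1 − 0.26 = 0.74.
Physical capital: 0.26 × (-1.79) = -0.4654 pp.
Total hours worked: 0.74 × (-0.49) = -0.3626 pp.
Output growth = 0.88 + (-0.828) = 0.052%.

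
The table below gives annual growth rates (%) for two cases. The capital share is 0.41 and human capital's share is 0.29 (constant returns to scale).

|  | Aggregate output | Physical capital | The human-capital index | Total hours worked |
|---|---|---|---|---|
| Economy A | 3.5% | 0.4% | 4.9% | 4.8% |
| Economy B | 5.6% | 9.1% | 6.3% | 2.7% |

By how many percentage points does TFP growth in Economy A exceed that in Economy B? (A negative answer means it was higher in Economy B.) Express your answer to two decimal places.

1.24 percentage points

Labor's share = 1 − 0.41 − 0.29 = 0.3.
Economy A: TFP = 3.5 − 0.164 − 1.421 − 1.44 = 0.475%.
Economy B: TFP = 5.6 − 3.731 − 1.827 − 0.81 = -0.768%.
Difference = 0.475 − (-0.768) = 1.243 pp.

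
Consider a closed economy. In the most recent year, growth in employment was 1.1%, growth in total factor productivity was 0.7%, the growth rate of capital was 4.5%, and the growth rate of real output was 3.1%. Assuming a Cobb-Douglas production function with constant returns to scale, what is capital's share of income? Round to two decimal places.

Capital's share of income is 0.38.

gY = gA + α·gK + (1−α)·gL, so gY − gA − gL = α(gK − gL).
3.1 − 0.7 − 1.1 = α × (4.5 − 1.1).
1.3 = 3.4 α, so α = 0.3824.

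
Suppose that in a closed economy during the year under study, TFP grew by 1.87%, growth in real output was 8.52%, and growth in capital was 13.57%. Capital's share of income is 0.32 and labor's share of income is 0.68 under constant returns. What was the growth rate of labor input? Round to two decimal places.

Labor's share = 1 − 0.32 = 0.68.
gY = gA + 0.32×13.57 + 0.68×g.
0.68×g = 8.52 − 1.87 − 4.3424 = 2.3076.
g = 2.3076 / 0.68 = 3.3935%.

3.39%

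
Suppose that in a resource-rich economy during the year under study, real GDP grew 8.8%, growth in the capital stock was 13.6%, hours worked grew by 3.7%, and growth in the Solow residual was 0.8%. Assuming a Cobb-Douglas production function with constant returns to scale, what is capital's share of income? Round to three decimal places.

gY = gA + α·gK + (1−α)·gL, so gY − gA − gL = α(gK − gL).
8.8 − 0.8 − 3.7 = α × (13.6 − 3.7).
4.3 = 9.9 α, so α = 0.43434.

Capital's share of income is 0.434.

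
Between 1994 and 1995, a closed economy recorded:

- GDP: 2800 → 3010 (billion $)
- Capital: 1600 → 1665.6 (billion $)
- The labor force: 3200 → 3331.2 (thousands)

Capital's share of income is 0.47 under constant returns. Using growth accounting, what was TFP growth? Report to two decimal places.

GDP growth = (3010 − 2800) / 2800 = 7.5%.
Capital growth = (1665.6 − 1600) / 1600 = 4.1%.
The labor force growth = (3331.2 − 3200) / 3200 = 4.1%.
Labor's share = 1 − 0.47 = 0.53.
Capital: 0.47 × 4.1 = 1.927 pp.
The labor force: 0.53 × 4.1 = 2.173 pp.
TFP growth = 7.5 − 4.1 = 3.4%.

TFP grew 3.40%.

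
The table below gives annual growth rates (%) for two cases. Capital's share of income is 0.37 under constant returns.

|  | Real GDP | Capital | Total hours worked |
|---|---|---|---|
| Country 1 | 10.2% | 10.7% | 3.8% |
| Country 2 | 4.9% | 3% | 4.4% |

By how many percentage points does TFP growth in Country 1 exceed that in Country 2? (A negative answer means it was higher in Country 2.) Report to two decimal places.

2.83 percentage points

Labor's share = 1 − 0.37 = 0.63.
Country 1: TFP = 10.2 − 3.959 − 2.394 = 3.847%.
Country 2: TFP = 4.9 − 1.11 − 2.772 = 1.018%.
Difference = 3.847 − (1.018) = 2.829 pp.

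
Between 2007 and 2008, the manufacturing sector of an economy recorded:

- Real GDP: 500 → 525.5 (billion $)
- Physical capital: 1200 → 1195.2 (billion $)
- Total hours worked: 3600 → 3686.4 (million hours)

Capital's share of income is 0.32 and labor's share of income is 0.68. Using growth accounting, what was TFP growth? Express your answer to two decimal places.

3.60%

Real GDP growth = (525.5 − 500) / 500 = 5.1%.
Physical capital growth = (1195.2 − 1200) / 1200 = -0.4%.
Total hours worked growth = (3686.4 − 3600) / 3600 = 2.4%.
Labor's share = 1 − 0.32 = 0.68.
Physical capital: 0.32 × (-0.4) = -0.128 pp.
Total hours worked: 0.68 × 2.4 = 1.632 pp.
TFP growth = 5.1 − 1.504 = 3.596%.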